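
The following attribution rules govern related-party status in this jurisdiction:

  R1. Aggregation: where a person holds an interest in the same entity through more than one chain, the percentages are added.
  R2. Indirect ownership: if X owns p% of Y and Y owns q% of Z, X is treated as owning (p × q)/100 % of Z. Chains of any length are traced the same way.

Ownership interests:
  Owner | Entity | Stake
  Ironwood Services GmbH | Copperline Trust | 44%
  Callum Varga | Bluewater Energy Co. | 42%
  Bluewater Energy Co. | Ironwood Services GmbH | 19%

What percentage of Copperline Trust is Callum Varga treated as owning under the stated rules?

Chain via Bluewater Energy Co. → Ironwood Services GmbH (R2): 42% × 19% × 44% = 3.5112% of Copperline Trust.

3.5112%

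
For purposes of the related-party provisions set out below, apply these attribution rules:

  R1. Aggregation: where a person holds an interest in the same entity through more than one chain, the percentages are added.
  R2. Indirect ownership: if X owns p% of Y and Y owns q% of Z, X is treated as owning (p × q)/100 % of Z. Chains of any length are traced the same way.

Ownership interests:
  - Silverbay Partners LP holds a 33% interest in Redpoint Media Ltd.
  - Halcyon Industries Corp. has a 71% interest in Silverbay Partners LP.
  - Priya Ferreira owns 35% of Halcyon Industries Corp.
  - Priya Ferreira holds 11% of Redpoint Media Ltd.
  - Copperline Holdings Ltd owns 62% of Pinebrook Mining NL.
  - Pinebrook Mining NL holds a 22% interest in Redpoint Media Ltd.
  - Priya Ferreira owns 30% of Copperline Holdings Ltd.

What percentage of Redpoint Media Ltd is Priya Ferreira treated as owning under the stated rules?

23.2925%

Chain via Copperline Holdings Ltd → Pinebrook Mining NL (R2): 30% × 62% × 22% = 4.092% of Redpoint Media Ltd.
Chain via Halcyon Industries Corp. → Silverbay Partners LP (R2): 35% × 71% × 33% = 8.2005% of Redpoint Media Ltd.
Direct interest in Redpoint Media Ltd: 11%.
Aggregating (R1): 4.092% + 8.2005% + 11% = 23.2925%.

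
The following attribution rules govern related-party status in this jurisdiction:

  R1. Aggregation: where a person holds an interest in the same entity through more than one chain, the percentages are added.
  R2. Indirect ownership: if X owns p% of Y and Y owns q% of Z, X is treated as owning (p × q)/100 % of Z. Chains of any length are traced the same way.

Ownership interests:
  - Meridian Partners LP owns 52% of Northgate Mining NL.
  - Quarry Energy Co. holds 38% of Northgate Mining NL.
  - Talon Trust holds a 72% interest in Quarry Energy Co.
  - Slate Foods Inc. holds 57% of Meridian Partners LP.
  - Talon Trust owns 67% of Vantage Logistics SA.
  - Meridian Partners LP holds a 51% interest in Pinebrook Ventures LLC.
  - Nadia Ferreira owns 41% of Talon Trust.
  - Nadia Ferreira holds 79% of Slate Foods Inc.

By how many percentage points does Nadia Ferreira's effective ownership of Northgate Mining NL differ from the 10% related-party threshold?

Chain via Talon Trust → Quarry Energy Co. (R2): 41% × 72% × 38% = 11.2176% of Northgate Mining NL.
Chain via Slate Foods Inc. → Meridian Partners LP (R2): 79% × 57% × 52% = 23.4156% of Northgate Mining NL.
Aggregating (R1): 11.2176% + 23.4156% = 34.6332%.
34.6332% exceeds the 10% threshold by 24.6332 percentage points.

24.6332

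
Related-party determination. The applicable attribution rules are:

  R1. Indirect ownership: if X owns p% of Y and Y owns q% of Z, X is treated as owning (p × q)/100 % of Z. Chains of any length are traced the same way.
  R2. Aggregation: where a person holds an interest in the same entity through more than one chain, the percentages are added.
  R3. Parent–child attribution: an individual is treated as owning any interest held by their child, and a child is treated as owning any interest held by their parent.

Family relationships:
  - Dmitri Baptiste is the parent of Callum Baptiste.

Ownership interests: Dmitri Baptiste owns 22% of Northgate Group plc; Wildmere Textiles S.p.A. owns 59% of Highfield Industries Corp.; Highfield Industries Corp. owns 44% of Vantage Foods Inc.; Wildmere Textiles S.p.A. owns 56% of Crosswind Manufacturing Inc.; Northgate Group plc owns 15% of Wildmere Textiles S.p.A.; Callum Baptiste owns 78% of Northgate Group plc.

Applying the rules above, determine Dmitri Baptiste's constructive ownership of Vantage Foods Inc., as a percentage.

3.894%

By parent–child attribution (R3), Dmitri Baptiste is treated as also owning Callum Baptiste's interest in Northgate Group plc, giving 22% + 78% = 100%.
Chain via Northgate Group plc → Wildmere Textiles S.p.A. → Highfield Industries Corp. (R1): 100% × 15% × 59% × 44% = 3.894% of Vantage Foods Inc.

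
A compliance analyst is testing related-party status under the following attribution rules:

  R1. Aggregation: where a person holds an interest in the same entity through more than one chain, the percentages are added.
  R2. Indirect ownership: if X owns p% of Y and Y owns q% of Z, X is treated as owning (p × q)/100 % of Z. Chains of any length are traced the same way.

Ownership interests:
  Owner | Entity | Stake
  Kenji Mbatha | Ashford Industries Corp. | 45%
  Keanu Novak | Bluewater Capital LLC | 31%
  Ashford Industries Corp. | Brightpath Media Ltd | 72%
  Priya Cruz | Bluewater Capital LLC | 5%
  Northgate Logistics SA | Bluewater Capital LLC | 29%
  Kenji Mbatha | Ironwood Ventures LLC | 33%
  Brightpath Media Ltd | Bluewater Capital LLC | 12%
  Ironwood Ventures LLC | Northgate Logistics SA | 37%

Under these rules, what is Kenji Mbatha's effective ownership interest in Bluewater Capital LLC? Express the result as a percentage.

Chain via Ashford Industries Corp. → Brightpath Media Ltd (R2): 45% × 72% × 12% = 3.888% of Bluewater Capital LLC.
Chain via Ironwood Ventures LLC → Northgate Logistics SA (R2): 33% × 37% × 29% = 3.5409% of Bluewater Capital LLC.
Aggregating (R1): 3.888% + 3.5409% = 7.4289%.

7.4289%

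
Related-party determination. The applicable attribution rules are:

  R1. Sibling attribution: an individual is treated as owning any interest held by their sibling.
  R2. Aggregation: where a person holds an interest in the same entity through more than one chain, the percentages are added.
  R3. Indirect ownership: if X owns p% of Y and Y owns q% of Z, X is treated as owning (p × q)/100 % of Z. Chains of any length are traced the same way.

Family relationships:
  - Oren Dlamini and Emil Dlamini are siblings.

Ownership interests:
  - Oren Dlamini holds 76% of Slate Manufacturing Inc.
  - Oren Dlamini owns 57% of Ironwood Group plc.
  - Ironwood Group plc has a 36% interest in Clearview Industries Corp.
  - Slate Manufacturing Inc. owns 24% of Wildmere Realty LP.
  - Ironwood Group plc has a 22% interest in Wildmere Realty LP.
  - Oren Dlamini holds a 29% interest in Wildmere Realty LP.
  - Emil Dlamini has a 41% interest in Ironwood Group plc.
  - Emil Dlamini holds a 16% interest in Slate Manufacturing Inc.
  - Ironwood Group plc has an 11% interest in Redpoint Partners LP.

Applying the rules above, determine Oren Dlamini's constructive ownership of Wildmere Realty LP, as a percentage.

By sibling attribution (R1), Oren Dlamini is treated as also owning Emil Dlamini's interest in Ironwood Group plc, giving 57% + 41% = 98%.
By sibling attribution (R1), Oren Dlamini is treated as also owning Emil Dlamini's interest in Slate Manufacturing Inc, giving 76% + 16% = 92%.
Chain via Ironwood Group plc (R3): 98% × 22% = 21.56% of Wildmere Realty LP.
Chain via Slate Manufacturing Inc. (R3): 92% × 24% = 22.08% of Wildmere Realty LP.
Direct interest in Wildmere Realty LP: 29%.
Aggregating (R2): 21.56% + 22.08% + 29% = 72.64%.

72.64%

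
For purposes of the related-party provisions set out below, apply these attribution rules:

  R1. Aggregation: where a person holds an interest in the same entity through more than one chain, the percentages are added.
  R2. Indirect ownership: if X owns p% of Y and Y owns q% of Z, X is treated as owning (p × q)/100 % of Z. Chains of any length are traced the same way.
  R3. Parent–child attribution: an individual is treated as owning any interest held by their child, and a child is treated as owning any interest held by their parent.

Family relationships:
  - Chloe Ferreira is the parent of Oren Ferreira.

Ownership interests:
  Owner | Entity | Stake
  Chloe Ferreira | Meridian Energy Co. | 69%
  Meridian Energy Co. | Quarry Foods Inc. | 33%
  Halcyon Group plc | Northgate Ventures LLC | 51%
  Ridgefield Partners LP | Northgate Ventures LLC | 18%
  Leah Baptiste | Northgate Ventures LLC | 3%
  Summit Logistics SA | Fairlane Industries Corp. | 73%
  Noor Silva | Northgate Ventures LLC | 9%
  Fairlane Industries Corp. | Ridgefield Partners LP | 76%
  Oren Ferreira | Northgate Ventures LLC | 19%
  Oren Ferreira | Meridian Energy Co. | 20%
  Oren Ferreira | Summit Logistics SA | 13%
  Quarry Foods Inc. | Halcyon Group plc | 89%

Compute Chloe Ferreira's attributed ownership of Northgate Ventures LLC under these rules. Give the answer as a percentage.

By parent–child attribution (R3), Chloe Ferreira is treated as also owning Oren Ferreira's interest in Meridian Energy Co, giving 69% + 20% = 89%.
By parent–child attribution (R3), Chloe Ferreira is treated as owning Oren Ferreira's 13% interest in Summit Logistics SA.
By parent–child attribution (R3), Chloe Ferreira is treated as owning Oren Ferreira's 19% interest in Northgate Ventures LLC.
Chain via Meridian Energy Co. → Quarry Foods Inc. → Halcyon Group plc (R2): 89% × 33% × 89% × 51% = 13.331043% of Northgate Ventures LLC.
Chain via Summit Logistics SA → Fairlane Industries Corp. → Ridgefield Partners LP (R2): 13% × 73% × 76% × 18% = 1.298232% of Northgate Ventures LLC.
Direct interest in Northgate Ventures LLC: 19%.
Aggregating (R1): 13.331043% + 1.298232% + 19% = 33.629275%.

33.629275%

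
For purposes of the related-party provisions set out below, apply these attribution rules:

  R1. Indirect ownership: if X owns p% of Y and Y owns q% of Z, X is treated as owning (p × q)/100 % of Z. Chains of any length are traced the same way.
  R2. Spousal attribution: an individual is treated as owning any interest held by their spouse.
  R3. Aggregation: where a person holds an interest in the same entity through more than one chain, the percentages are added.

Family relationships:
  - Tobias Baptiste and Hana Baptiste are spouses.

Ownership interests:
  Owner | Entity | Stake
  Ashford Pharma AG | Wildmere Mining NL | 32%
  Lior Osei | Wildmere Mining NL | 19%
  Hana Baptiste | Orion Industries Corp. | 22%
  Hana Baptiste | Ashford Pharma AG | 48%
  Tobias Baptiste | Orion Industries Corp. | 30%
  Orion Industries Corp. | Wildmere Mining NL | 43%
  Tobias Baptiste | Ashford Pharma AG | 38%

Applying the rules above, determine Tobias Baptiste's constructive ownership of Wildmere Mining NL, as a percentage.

By spousal attribution (R2), Tobias Baptiste is treated as also owning Hana Baptiste's interest in Ashford Pharma AG, giving 38% + 48% = 86%.
By spousal attribution (R2), Tobias Baptiste is treated as also owning Hana Baptiste's interest in Orion Industries Corp, giving 30% + 22% = 52%.
Chain via Ashford Pharma AG (R1): 86% × 32% = 27.52% of Wildmere Mining NL.
Chain via Orion Industries Corp. (R1): 52% × 43% = 22.36% of Wildmere Mining NL.
Aggregating (R3): 27.52% + 22.36% = 49.88%.

49.88%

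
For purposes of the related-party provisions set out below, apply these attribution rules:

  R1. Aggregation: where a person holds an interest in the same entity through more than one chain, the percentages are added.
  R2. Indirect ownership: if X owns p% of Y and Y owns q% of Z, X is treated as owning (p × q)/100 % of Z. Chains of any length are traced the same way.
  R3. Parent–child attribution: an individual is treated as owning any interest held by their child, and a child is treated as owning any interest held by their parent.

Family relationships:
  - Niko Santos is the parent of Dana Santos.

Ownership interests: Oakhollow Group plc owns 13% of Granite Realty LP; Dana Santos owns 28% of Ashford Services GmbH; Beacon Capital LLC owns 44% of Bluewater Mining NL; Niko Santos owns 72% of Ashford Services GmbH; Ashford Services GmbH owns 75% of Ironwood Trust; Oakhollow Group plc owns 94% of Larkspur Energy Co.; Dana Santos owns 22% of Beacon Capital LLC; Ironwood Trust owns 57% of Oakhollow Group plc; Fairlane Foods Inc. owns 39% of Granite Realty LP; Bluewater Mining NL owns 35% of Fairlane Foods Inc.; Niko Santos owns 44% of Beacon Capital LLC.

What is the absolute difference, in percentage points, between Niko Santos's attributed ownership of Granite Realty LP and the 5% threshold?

By parent–child attribution (R3), Niko Santos is treated as also owning Dana Santos's interest in Beacon Capital LLC, giving 44% + 22% = 66%.
By parent–child attribution (R3), Niko Santos is treated as also owning Dana Santos's interest in Ashford Services GmbH, giving 72% + 28% = 100%.
Chain via Beacon Capital LLC → Bluewater Mining NL → Fairlane Foods Inc. (R2): 66% × 44% × 35% × 39% = 3.96396% of Granite Realty LP.
Chain via Ashford Services GmbH → Ironwood Trust → Oakhollow Group plc (R2): 100% × 75% × 57% × 13% = 5.5575% of Granite Realty LP.
Aggregating (R1): 3.96396% + 5.5575% = 9.52146%.
9.52146% exceeds the 5% threshold by 4.52146 percentage points.

4.52146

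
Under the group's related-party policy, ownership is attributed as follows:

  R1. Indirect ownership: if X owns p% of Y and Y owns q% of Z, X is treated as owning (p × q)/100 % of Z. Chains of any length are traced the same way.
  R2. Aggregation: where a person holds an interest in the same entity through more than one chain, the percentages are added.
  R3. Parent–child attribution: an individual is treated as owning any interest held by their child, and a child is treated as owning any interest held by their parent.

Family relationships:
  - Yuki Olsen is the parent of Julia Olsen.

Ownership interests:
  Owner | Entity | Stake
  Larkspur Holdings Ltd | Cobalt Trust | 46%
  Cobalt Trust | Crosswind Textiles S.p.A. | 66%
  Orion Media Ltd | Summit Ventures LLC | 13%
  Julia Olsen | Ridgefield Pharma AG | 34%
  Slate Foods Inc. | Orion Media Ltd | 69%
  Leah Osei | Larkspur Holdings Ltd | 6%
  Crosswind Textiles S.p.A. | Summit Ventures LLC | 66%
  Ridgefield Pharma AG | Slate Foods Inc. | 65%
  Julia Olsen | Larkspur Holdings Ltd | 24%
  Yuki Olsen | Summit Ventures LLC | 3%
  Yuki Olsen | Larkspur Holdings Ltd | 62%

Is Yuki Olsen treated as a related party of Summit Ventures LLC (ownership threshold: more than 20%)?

By parent–child attribution (R3), Yuki Olsen is treated as also owning Julia Olsen's interest in Larkspur Holdings Ltd, giving 62% + 24% = 86%.
By parent–child attribution (R3), Yuki Olsen is treated as owning Julia Olsen's 34% interest in Ridgefield Pharma AG.
Chain via Larkspur Holdings Ltd → Cobalt Trust → Crosswind Textiles S.p.A. (R1): 86% × 46% × 66% × 66% = 17.232336% of Summit Ventures LLC.
Direct interest in Summit Ventures LLC: 3%.
Chain via Ridgefield Pharma AG → Slate Foods Inc. → Orion Media Ltd (R1): 34% × 65% × 69% × 13% = 1.98237% of Summit Ventures LLC.
Aggregating (R2): 17.232336% + 3% + 1.98237% = 22.214706%.
22.214706% exceeds the 20% threshold, so Yuki is a related party to Summit Ventures LLC.

Yes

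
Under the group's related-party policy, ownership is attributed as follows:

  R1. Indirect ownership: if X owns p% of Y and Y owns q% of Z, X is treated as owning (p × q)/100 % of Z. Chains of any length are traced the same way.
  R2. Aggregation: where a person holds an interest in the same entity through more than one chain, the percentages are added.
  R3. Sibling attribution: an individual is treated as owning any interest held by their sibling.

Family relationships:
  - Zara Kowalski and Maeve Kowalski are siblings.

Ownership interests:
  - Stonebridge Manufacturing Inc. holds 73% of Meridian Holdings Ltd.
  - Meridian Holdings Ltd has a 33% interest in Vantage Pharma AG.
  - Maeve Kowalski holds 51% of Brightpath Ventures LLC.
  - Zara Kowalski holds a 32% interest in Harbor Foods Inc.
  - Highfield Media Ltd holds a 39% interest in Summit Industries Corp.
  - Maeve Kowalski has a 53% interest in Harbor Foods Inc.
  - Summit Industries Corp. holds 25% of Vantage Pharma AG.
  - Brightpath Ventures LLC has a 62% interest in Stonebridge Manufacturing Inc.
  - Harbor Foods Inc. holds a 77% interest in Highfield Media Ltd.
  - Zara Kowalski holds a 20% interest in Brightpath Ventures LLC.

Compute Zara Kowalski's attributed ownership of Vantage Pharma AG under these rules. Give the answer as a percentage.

By sibling attribution (R3), Zara Kowalski is treated as also owning Maeve Kowalski's interest in Brightpath Ventures LLC, giving 20% + 51% = 71%.
By sibling attribution (R3), Zara Kowalski is treated as also owning Maeve Kowalski's interest in Harbor Foods Inc, giving 32% + 53% = 85%.
Chain via Brightpath Ventures LLC → Stonebridge Manufacturing Inc. → Meridian Holdings Ltd (R1): 71% × 62% × 73% × 33% = 10.604418% of Vantage Pharma AG.
Chain via Harbor Foods Inc. → Highfield Media Ltd → Summit Industries Corp. (R1): 85% × 77% × 39% × 25% = 6.381375% of Vantage Pharma AG.
Aggregating (R2): 10.604418% + 6.381375% = 16.985793%.

16.985793%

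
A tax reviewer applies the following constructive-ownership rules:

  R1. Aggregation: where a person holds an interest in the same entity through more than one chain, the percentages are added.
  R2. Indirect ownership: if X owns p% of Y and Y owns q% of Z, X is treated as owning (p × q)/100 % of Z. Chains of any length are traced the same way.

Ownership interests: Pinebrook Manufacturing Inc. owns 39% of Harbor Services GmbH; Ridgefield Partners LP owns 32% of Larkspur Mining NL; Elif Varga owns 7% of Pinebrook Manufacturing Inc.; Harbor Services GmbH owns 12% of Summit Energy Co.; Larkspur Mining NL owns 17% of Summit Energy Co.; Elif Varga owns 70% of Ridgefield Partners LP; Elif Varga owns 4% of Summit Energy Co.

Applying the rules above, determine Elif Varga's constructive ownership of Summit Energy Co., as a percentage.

8.1356%

Chain via Pinebrook Manufacturing Inc. → Harbor Services GmbH (R2): 7% × 39% × 12% = 0.3276% of Summit Energy Co.
Chain via Ridgefield Partners LP → Larkspur Mining NL (R2): 70% × 32% × 17% = 3.808% of Summit Energy Co.
Direct interest in Summit Energy Co: 4%.
Aggregating (R1): 0.3276% + 3.808% + 4% = 8.1356%.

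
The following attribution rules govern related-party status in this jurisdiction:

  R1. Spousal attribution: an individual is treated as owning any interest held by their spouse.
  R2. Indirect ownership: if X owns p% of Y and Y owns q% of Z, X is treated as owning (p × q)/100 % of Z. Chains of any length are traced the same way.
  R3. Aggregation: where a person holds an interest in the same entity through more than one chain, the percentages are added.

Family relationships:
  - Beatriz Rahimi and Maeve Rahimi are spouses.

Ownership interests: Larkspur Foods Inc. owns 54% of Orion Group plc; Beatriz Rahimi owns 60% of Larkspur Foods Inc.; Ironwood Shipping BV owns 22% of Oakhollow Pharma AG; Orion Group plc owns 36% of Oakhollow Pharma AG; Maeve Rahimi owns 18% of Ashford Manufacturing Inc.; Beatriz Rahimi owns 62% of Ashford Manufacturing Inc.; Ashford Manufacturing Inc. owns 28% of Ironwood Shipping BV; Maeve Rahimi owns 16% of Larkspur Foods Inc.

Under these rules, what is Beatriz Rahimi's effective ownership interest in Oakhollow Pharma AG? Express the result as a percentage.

By spousal attribution (R1), Beatriz Rahimi is treated as also owning Maeve Rahimi's interest in Ashford Manufacturing Inc, giving 62% + 18% = 80%.
By spousal attribution (R1), Beatriz Rahimi is treated as also owning Maeve Rahimi's interest in Larkspur Foods Inc, giving 60% + 16% = 76%.
Chain via Ashford Manufacturing Inc. → Ironwood Shipping BV (R2): 80% × 28% × 22% = 4.928% of Oakhollow Pharma AG.
Chain via Larkspur Foods Inc. → Orion Group plc (R2): 76% × 54% × 36% = 14.7744% of Oakhollow Pharma AG.
Aggregating (R3): 4.928% + 14.7744% = 19.7024%.

19.7024%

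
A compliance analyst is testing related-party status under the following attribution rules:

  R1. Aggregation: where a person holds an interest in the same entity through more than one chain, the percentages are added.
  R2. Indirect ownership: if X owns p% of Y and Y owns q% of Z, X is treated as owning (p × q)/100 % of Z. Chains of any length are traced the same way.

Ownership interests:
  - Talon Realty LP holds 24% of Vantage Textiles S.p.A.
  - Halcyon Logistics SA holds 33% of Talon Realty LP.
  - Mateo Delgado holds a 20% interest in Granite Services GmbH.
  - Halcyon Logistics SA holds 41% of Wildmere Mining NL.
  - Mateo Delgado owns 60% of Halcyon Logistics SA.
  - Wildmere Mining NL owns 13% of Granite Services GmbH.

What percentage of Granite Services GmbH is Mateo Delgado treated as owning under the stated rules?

23.198%

Chain via Halcyon Logistics SA → Wildmere Mining NL (R2): 60% × 41% × 13% = 3.198% of Granite Services GmbH.
Direct interest in Granite Services GmbH: 20%.
Aggregating (R1): 3.198% + 20% = 23.198%.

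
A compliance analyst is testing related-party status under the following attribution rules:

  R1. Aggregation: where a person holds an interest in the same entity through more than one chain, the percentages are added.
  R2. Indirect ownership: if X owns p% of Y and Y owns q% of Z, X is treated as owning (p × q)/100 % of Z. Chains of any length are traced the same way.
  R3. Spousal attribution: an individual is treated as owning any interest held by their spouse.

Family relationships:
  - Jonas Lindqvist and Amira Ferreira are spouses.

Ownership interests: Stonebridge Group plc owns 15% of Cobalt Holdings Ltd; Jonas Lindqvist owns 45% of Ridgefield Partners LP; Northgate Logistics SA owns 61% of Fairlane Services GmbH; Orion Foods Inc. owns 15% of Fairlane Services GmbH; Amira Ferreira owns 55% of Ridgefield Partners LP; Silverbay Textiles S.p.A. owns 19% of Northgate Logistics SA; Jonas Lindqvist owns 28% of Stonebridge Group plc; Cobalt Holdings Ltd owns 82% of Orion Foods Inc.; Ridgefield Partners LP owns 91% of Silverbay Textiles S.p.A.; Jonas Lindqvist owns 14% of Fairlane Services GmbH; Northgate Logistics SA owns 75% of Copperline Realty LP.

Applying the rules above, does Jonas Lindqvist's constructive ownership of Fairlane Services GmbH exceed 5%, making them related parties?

Yes

By spousal attribution (R3), Jonas Lindqvist is treated as also owning Amira Ferreira's interest in Ridgefield Partners LP, giving 45% + 55% = 100%.
Chain via Ridgefield Partners LP → Silverbay Textiles S.p.A. → Northgate Logistics SA (R2): 100% × 91% × 19% × 61% = 10.5469% of Fairlane Services GmbH.
Chain via Stonebridge Group plc → Cobalt Holdings Ltd → Orion Foods Inc. (R2): 28% × 15% × 82% × 15% = 0.5166% of Fairlane Services GmbH.
Direct interest in Fairlane Services GmbH: 14%.
Aggregating (R1): 10.5469% + 0.5166% + 14% = 25.0635%.
25.0635% exceeds the 5% threshold, so Jonas is a related party to Fairlane Services GmbH.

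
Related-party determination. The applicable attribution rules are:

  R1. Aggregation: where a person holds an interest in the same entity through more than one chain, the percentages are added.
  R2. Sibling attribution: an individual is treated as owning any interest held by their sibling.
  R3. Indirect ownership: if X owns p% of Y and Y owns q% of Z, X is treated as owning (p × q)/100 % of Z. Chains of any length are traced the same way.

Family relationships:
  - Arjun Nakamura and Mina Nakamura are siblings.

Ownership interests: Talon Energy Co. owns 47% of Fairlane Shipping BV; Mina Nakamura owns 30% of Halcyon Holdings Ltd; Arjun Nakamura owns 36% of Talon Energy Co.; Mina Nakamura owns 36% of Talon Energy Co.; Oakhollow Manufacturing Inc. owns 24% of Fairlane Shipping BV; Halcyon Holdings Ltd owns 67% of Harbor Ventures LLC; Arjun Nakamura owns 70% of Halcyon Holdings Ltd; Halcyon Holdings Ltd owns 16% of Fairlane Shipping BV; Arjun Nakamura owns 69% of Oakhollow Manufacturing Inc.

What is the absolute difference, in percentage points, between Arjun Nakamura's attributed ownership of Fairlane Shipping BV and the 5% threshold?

61.4

By sibling attribution (R2), Arjun Nakamura is treated as also owning Mina Nakamura's interest in Halcyon Holdings Ltd, giving 70% + 30% = 100%.
By sibling attribution (R2), Arjun Nakamura is treated as also owning Mina Nakamura's interest in Talon Energy Co, giving 36% + 36% = 72%.
Chain via Oakhollow Manufacturing Inc. (R3): 69% × 24% = 16.56% of Fairlane Shipping BV.
Chain via Halcyon Holdings Ltd (R3): 100% × 16% = 16% of Fairlane Shipping BV.
Chain via Talon Energy Co. (R3): 72% × 47% = 33.84% of Fairlane Shipping BV.
Aggregating (R1): 16.56% + 16% + 33.84% = 66.4%.
66.4% exceeds the 5% threshold by 61.4 percentage points.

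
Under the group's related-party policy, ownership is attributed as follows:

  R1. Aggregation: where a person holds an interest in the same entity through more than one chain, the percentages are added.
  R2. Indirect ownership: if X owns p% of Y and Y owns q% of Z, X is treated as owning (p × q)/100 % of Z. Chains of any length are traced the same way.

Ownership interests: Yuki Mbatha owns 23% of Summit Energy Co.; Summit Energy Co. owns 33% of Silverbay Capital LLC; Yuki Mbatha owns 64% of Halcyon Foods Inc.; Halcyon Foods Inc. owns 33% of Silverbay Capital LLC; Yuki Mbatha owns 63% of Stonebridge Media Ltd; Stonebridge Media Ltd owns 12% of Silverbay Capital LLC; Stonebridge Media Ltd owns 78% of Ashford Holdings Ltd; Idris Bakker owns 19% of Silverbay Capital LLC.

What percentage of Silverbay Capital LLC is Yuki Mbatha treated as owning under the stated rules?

36.27%

Chain via Summit Energy Co. (R2): 23% × 33% = 7.59% of Silverbay Capital LLC.
Chain via Halcyon Foods Inc. (R2): 64% × 33% = 21.12% of Silverbay Capital LLC.
Chain via Stonebridge Media Ltd (R2): 63% × 12% = 7.56% of Silverbay Capital LLC.
Aggregating (R1): 7.59% + 21.12% + 7.56% = 36.27%.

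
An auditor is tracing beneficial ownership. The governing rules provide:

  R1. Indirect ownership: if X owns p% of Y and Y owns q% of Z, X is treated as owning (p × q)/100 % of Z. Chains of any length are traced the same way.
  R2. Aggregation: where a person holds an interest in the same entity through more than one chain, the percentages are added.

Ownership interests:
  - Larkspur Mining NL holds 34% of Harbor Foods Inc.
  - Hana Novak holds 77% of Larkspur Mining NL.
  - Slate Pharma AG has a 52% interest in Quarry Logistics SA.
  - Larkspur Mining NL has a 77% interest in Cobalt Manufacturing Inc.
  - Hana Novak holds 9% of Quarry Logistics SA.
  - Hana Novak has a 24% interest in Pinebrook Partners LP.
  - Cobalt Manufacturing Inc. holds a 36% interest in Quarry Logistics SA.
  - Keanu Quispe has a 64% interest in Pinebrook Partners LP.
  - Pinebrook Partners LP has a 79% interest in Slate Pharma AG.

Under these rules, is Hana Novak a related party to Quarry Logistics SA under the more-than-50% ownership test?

No

Chain via Larkspur Mining NL → Cobalt Manufacturing Inc. (R1): 77% × 77% × 36% = 21.3444% of Quarry Logistics SA.
Chain via Pinebrook Partners LP → Slate Pharma AG (R1): 24% × 79% × 52% = 9.8592% of Quarry Logistics SA.
Direct interest in Quarry Logistics SA: 9%.
Aggregating (R2): 21.3444% + 9.8592% + 9% = 40.2036%.
40.2036% does not exceed the 50% threshold, so Hana is not a related party to Quarry Logistics SA.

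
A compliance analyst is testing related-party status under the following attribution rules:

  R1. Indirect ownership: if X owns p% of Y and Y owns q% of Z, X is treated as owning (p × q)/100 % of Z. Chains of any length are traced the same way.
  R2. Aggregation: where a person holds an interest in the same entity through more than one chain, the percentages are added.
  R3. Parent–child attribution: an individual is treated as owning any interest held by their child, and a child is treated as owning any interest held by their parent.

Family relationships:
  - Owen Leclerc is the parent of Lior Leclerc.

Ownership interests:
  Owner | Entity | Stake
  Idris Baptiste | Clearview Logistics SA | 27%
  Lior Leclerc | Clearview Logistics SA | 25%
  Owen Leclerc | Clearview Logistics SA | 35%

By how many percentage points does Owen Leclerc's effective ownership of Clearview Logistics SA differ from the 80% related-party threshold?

By parent–child attribution (R3), Owen Leclerc is treated as also owning Lior Leclerc's interest in Clearview Logistics SA, giving 35% + 25% = 60%.
Direct interest in Clearview Logistics SA: 60%.
60% falls short of the 80% threshold by 20 percentage points.

20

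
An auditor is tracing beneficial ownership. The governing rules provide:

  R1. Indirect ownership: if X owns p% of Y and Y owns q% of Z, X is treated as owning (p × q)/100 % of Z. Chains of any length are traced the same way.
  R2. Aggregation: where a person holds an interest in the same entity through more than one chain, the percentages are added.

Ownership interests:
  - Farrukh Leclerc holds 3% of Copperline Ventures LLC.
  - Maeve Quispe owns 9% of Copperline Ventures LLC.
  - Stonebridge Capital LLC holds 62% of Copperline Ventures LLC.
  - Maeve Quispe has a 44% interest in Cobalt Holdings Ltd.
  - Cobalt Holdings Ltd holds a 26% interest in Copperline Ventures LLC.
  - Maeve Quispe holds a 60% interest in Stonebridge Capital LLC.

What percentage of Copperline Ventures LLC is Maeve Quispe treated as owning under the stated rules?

57.64%

Chain via Stonebridge Capital LLC (R1): 60% × 62% = 37.2% of Copperline Ventures LLC.
Chain via Cobalt Holdings Ltd (R1): 44% × 26% = 11.44% of Copperline Ventures LLC.
Direct interest in Copperline Ventures LLC: 9%.
Aggregating (R2): 37.2% + 11.44% + 9% = 57.64%.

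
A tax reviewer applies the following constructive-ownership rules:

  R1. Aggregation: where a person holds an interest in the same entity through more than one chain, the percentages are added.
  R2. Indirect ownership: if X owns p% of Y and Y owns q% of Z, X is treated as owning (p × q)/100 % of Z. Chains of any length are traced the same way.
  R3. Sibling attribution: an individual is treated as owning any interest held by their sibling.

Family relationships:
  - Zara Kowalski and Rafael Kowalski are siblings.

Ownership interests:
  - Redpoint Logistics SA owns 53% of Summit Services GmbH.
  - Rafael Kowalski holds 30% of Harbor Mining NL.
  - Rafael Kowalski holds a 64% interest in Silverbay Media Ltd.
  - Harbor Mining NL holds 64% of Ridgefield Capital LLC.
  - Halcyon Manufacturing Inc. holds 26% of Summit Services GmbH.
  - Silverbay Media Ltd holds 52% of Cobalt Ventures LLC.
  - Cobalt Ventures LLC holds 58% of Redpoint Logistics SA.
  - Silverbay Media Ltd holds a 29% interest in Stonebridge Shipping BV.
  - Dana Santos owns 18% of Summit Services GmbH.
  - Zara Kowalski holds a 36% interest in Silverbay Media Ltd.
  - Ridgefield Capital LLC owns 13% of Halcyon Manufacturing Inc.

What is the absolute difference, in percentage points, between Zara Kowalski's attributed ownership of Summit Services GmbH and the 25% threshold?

8.36624

By sibling attribution (R3), Zara Kowalski is treated as also owning Rafael Kowalski's interest in Silverbay Media Ltd, giving 36% + 64% = 100%.
By sibling attribution (R3), Zara Kowalski is treated as owning Rafael Kowalski's 30% interest in Harbor Mining NL.
Chain via Silverbay Media Ltd → Cobalt Ventures LLC → Redpoint Logistics SA (R2): 100% × 52% × 58% × 53% = 15.9848% of Summit Services GmbH.
Chain via Harbor Mining NL → Ridgefield Capital LLC → Halcyon Manufacturing Inc. (R2): 30% × 64% × 13% × 26% = 0.64896% of Summit Services GmbH.
Aggregating (R1): 15.9848% + 0.64896% = 16.63376%.
16.63376% falls short of the 25% threshold by 8.36624 percentage points.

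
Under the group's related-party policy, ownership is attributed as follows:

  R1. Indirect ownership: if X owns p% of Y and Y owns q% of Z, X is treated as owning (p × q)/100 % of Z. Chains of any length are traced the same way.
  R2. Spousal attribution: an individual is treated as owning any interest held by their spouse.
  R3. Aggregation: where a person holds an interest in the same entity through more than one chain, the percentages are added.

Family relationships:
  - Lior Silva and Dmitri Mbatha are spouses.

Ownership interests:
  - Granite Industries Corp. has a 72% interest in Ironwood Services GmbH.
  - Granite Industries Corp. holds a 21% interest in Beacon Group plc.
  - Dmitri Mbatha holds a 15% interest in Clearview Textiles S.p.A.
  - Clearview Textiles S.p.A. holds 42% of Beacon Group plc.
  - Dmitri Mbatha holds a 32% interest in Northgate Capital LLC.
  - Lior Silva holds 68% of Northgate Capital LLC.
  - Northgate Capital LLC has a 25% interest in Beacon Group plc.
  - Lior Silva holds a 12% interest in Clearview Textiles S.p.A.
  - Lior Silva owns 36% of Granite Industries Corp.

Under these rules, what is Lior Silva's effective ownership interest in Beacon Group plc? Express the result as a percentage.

By spousal attribution (R2), Lior Silva is treated as also owning Dmitri Mbatha's interest in Clearview Textiles S.p.A, giving 12% + 15% = 27%.
By spousal attribution (R2), Lior Silva is treated as also owning Dmitri Mbatha's interest in Northgate Capital LLC, giving 68% + 32% = 100%.
Chain via Clearview Textiles S.p.A. (R1): 27% × 42% = 11.34% of Beacon Group plc.
Chain via Northgate Capital LLC (R1): 100% × 25% = 25% of Beacon Group plc.
Chain via Granite Industries Corp. (R1): 36% × 21% = 7.56% of Beacon Group plc.
Aggregating (R3): 11.34% + 25% + 7.56% = 43.9%.

43.9%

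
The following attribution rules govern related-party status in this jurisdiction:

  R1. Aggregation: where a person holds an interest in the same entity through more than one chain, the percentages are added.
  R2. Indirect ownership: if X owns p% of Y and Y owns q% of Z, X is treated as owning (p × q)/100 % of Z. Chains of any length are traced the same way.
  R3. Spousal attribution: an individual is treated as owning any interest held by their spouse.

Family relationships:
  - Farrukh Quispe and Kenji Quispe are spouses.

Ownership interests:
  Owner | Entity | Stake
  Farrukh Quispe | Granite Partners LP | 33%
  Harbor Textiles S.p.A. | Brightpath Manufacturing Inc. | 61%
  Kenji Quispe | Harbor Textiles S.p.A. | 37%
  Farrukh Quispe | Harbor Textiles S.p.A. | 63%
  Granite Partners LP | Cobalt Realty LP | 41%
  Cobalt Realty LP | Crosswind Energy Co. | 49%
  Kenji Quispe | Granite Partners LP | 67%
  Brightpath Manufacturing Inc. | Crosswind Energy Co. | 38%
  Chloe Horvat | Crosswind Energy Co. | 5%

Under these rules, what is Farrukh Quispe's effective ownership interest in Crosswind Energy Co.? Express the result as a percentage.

By spousal attribution (R3), Farrukh Quispe is treated as also owning Kenji Quispe's interest in Granite Partners LP, giving 33% + 67% = 100%.
By spousal attribution (R3), Farrukh Quispe is treated as also owning Kenji Quispe's interest in Harbor Textiles S.p.A, giving 63% + 37% = 100%.
Chain via Granite Partners LP → Cobalt Realty LP (R2): 100% × 41% × 49% = 20.09% of Crosswind Energy Co.
Chain via Harbor Textiles S.p.A. → Brightpath Manufacturing Inc. (R2): 100% × 61% × 38% = 23.18% of Crosswind Energy Co.
Aggregating (R1): 20.09% + 23.18% = 43.27%.

43.27%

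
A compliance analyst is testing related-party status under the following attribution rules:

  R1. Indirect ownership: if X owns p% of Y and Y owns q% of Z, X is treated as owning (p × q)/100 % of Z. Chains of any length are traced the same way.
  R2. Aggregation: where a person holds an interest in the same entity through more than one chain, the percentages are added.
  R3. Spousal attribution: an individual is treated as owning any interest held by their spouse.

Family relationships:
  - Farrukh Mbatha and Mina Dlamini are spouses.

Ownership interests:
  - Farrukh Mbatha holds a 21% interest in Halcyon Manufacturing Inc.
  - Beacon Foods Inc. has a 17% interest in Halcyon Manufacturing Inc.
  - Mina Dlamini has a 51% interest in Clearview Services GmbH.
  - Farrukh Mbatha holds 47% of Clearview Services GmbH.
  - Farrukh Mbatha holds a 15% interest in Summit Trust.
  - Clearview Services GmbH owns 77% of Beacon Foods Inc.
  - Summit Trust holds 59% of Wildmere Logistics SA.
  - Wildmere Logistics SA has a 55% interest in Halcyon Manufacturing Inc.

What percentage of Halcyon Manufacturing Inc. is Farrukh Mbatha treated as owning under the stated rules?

38.6957%

By spousal attribution (R3), Farrukh Mbatha is treated as also owning Mina Dlamini's interest in Clearview Services GmbH, giving 47% + 51% = 98%.
Chain via Clearview Services GmbH → Beacon Foods Inc. (R1): 98% × 77% × 17% = 12.8282% of Halcyon Manufacturing Inc.
Chain via Summit Trust → Wildmere Logistics SA (R1): 15% × 59% × 55% = 4.8675% of Halcyon Manufacturing Inc.
Direct interest in Halcyon Manufacturing Inc: 21%.
Aggregating (R2): 12.8282% + 4.8675% + 21% = 38.6957%.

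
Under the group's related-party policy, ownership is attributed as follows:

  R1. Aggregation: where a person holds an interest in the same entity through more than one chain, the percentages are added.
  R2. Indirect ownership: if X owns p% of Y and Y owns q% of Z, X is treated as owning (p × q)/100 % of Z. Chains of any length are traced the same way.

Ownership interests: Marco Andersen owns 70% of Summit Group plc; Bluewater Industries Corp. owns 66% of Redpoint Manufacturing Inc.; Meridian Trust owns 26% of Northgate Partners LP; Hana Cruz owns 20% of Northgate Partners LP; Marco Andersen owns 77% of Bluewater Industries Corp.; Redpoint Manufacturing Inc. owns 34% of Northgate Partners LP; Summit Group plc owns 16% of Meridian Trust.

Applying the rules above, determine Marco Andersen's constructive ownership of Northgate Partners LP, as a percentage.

Chain via Summit Group plc → Meridian Trust (R2): 70% × 16% × 26% = 2.912% of Northgate Partners LP.
Chain via Bluewater Industries Corp. → Redpoint Manufacturing Inc. (R2): 77% × 66% × 34% = 17.2788% of Northgate Partners LP.
Aggregating (R1): 2.912% + 17.2788% = 20.1908%.

20.1908%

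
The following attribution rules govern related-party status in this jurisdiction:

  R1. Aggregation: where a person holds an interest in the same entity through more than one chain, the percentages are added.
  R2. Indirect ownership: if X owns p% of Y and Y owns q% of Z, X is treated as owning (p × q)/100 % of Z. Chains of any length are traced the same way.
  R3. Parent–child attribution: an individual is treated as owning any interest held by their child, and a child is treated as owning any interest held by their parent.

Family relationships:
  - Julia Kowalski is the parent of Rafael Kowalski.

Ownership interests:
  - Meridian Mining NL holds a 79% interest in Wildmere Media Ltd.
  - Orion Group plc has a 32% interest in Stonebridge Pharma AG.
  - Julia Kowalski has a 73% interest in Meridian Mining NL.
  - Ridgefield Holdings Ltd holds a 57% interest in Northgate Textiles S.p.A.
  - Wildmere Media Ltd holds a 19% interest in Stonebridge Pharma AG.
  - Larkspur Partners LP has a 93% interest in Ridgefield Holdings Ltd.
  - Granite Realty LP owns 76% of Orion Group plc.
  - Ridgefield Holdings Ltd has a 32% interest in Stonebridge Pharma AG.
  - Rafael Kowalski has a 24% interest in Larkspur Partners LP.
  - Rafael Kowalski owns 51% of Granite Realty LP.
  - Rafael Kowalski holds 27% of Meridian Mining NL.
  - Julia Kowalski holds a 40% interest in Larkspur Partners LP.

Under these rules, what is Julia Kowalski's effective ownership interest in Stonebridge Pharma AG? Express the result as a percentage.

46.4596%

By parent–child attribution (R3), Julia Kowalski is treated as also owning Rafael Kowalski's interest in Meridian Mining NL, giving 73% + 27% = 100%.
By parent–child attribution (R3), Julia Kowalski is treated as also owning Rafael Kowalski's interest in Larkspur Partners LP, giving 40% + 24% = 64%.
By parent–child attribution (R3), Julia Kowalski is treated as owning Rafael Kowalski's 51% interest in Granite Realty LP.
Chain via Meridian Mining NL → Wildmere Media Ltd (R2): 100% × 79% × 19% = 15.01% of Stonebridge Pharma AG.
Chain via Larkspur Partners LP → Ridgefield Holdings Ltd (R2): 64% × 93% × 32% = 19.0464% of Stonebridge Pharma AG.
Chain via Granite Realty LP → Orion Group plc (R2): 51% × 76% × 32% = 12.4032% of Stonebridge Pharma AG.
Aggregating (R1): 15.01% + 19.0464% + 12.4032% = 46.4596%.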